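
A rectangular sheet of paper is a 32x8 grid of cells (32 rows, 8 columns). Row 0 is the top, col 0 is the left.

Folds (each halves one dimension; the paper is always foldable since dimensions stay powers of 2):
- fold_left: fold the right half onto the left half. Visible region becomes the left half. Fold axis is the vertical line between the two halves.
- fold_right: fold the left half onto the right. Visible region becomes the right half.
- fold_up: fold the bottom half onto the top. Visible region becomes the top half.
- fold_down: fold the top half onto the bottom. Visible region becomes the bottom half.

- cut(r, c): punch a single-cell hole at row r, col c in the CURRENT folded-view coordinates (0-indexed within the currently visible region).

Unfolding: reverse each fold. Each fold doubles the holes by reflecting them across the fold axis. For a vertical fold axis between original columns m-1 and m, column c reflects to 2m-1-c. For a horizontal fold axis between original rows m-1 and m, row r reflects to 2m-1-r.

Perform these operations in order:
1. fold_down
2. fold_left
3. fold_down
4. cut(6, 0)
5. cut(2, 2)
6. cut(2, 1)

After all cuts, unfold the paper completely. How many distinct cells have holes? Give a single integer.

Answer: 24

Derivation:
Op 1 fold_down: fold axis h@16; visible region now rows[16,32) x cols[0,8) = 16x8
Op 2 fold_left: fold axis v@4; visible region now rows[16,32) x cols[0,4) = 16x4
Op 3 fold_down: fold axis h@24; visible region now rows[24,32) x cols[0,4) = 8x4
Op 4 cut(6, 0): punch at orig (30,0); cuts so far [(30, 0)]; region rows[24,32) x cols[0,4) = 8x4
Op 5 cut(2, 2): punch at orig (26,2); cuts so far [(26, 2), (30, 0)]; region rows[24,32) x cols[0,4) = 8x4
Op 6 cut(2, 1): punch at orig (26,1); cuts so far [(26, 1), (26, 2), (30, 0)]; region rows[24,32) x cols[0,4) = 8x4
Unfold 1 (reflect across h@24): 6 holes -> [(17, 0), (21, 1), (21, 2), (26, 1), (26, 2), (30, 0)]
Unfold 2 (reflect across v@4): 12 holes -> [(17, 0), (17, 7), (21, 1), (21, 2), (21, 5), (21, 6), (26, 1), (26, 2), (26, 5), (26, 6), (30, 0), (30, 7)]
Unfold 3 (reflect across h@16): 24 holes -> [(1, 0), (1, 7), (5, 1), (5, 2), (5, 5), (5, 6), (10, 1), (10, 2), (10, 5), (10, 6), (14, 0), (14, 7), (17, 0), (17, 7), (21, 1), (21, 2), (21, 5), (21, 6), (26, 1), (26, 2), (26, 5), (26, 6), (30, 0), (30, 7)]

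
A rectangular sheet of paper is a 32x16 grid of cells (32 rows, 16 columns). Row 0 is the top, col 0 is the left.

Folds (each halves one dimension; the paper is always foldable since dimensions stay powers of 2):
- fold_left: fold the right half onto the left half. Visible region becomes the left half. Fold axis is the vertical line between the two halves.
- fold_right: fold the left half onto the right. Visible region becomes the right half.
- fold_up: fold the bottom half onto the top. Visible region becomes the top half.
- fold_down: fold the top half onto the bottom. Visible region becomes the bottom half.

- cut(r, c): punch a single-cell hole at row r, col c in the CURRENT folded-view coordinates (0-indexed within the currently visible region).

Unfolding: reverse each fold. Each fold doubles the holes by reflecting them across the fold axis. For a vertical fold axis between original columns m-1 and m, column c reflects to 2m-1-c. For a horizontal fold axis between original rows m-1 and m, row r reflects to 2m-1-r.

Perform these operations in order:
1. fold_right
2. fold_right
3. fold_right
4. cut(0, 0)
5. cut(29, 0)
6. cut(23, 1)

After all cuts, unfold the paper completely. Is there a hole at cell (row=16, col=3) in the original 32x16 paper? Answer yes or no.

Op 1 fold_right: fold axis v@8; visible region now rows[0,32) x cols[8,16) = 32x8
Op 2 fold_right: fold axis v@12; visible region now rows[0,32) x cols[12,16) = 32x4
Op 3 fold_right: fold axis v@14; visible region now rows[0,32) x cols[14,16) = 32x2
Op 4 cut(0, 0): punch at orig (0,14); cuts so far [(0, 14)]; region rows[0,32) x cols[14,16) = 32x2
Op 5 cut(29, 0): punch at orig (29,14); cuts so far [(0, 14), (29, 14)]; region rows[0,32) x cols[14,16) = 32x2
Op 6 cut(23, 1): punch at orig (23,15); cuts so far [(0, 14), (23, 15), (29, 14)]; region rows[0,32) x cols[14,16) = 32x2
Unfold 1 (reflect across v@14): 6 holes -> [(0, 13), (0, 14), (23, 12), (23, 15), (29, 13), (29, 14)]
Unfold 2 (reflect across v@12): 12 holes -> [(0, 9), (0, 10), (0, 13), (0, 14), (23, 8), (23, 11), (23, 12), (23, 15), (29, 9), (29, 10), (29, 13), (29, 14)]
Unfold 3 (reflect across v@8): 24 holes -> [(0, 1), (0, 2), (0, 5), (0, 6), (0, 9), (0, 10), (0, 13), (0, 14), (23, 0), (23, 3), (23, 4), (23, 7), (23, 8), (23, 11), (23, 12), (23, 15), (29, 1), (29, 2), (29, 5), (29, 6), (29, 9), (29, 10), (29, 13), (29, 14)]
Holes: [(0, 1), (0, 2), (0, 5), (0, 6), (0, 9), (0, 10), (0, 13), (0, 14), (23, 0), (23, 3), (23, 4), (23, 7), (23, 8), (23, 11), (23, 12), (23, 15), (29, 1), (29, 2), (29, 5), (29, 6), (29, 9), (29, 10), (29, 13), (29, 14)]

Answer: no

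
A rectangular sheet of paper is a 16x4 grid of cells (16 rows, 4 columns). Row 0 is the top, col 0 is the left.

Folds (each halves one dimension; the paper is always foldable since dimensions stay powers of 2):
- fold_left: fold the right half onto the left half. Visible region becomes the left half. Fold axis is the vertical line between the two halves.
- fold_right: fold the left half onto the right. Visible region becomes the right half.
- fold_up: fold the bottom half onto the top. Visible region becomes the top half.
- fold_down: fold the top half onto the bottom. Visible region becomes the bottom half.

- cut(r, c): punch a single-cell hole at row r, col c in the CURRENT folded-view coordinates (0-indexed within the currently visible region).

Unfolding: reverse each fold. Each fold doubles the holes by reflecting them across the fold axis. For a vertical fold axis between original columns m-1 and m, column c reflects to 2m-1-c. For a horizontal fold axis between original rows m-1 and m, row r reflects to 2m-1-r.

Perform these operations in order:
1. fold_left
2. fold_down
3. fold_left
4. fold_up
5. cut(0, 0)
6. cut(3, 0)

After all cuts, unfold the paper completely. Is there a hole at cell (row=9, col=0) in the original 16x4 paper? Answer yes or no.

Op 1 fold_left: fold axis v@2; visible region now rows[0,16) x cols[0,2) = 16x2
Op 2 fold_down: fold axis h@8; visible region now rows[8,16) x cols[0,2) = 8x2
Op 3 fold_left: fold axis v@1; visible region now rows[8,16) x cols[0,1) = 8x1
Op 4 fold_up: fold axis h@12; visible region now rows[8,12) x cols[0,1) = 4x1
Op 5 cut(0, 0): punch at orig (8,0); cuts so far [(8, 0)]; region rows[8,12) x cols[0,1) = 4x1
Op 6 cut(3, 0): punch at orig (11,0); cuts so far [(8, 0), (11, 0)]; region rows[8,12) x cols[0,1) = 4x1
Unfold 1 (reflect across h@12): 4 holes -> [(8, 0), (11, 0), (12, 0), (15, 0)]
Unfold 2 (reflect across v@1): 8 holes -> [(8, 0), (8, 1), (11, 0), (11, 1), (12, 0), (12, 1), (15, 0), (15, 1)]
Unfold 3 (reflect across h@8): 16 holes -> [(0, 0), (0, 1), (3, 0), (3, 1), (4, 0), (4, 1), (7, 0), (7, 1), (8, 0), (8, 1), (11, 0), (11, 1), (12, 0), (12, 1), (15, 0), (15, 1)]
Unfold 4 (reflect across v@2): 32 holes -> [(0, 0), (0, 1), (0, 2), (0, 3), (3, 0), (3, 1), (3, 2), (3, 3), (4, 0), (4, 1), (4, 2), (4, 3), (7, 0), (7, 1), (7, 2), (7, 3), (8, 0), (8, 1), (8, 2), (8, 3), (11, 0), (11, 1), (11, 2), (11, 3), (12, 0), (12, 1), (12, 2), (12, 3), (15, 0), (15, 1), (15, 2), (15, 3)]
Holes: [(0, 0), (0, 1), (0, 2), (0, 3), (3, 0), (3, 1), (3, 2), (3, 3), (4, 0), (4, 1), (4, 2), (4, 3), (7, 0), (7, 1), (7, 2), (7, 3), (8, 0), (8, 1), (8, 2), (8, 3), (11, 0), (11, 1), (11, 2), (11, 3), (12, 0), (12, 1), (12, 2), (12, 3), (15, 0), (15, 1), (15, 2), (15, 3)]

Answer: no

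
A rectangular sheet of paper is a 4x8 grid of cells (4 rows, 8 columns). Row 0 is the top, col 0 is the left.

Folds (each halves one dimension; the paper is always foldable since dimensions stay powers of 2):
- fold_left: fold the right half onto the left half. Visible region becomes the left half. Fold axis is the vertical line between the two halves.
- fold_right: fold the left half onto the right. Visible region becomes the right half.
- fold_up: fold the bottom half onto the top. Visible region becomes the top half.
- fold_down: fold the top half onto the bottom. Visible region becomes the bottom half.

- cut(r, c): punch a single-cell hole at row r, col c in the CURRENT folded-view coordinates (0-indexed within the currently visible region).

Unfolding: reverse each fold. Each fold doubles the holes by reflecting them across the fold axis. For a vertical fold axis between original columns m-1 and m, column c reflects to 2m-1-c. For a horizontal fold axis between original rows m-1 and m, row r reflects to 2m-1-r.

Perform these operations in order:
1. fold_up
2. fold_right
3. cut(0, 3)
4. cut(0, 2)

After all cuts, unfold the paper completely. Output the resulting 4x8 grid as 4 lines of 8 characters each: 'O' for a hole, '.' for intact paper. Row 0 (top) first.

Op 1 fold_up: fold axis h@2; visible region now rows[0,2) x cols[0,8) = 2x8
Op 2 fold_right: fold axis v@4; visible region now rows[0,2) x cols[4,8) = 2x4
Op 3 cut(0, 3): punch at orig (0,7); cuts so far [(0, 7)]; region rows[0,2) x cols[4,8) = 2x4
Op 4 cut(0, 2): punch at orig (0,6); cuts so far [(0, 6), (0, 7)]; region rows[0,2) x cols[4,8) = 2x4
Unfold 1 (reflect across v@4): 4 holes -> [(0, 0), (0, 1), (0, 6), (0, 7)]
Unfold 2 (reflect across h@2): 8 holes -> [(0, 0), (0, 1), (0, 6), (0, 7), (3, 0), (3, 1), (3, 6), (3, 7)]

Answer: OO....OO
........
........
OO....OO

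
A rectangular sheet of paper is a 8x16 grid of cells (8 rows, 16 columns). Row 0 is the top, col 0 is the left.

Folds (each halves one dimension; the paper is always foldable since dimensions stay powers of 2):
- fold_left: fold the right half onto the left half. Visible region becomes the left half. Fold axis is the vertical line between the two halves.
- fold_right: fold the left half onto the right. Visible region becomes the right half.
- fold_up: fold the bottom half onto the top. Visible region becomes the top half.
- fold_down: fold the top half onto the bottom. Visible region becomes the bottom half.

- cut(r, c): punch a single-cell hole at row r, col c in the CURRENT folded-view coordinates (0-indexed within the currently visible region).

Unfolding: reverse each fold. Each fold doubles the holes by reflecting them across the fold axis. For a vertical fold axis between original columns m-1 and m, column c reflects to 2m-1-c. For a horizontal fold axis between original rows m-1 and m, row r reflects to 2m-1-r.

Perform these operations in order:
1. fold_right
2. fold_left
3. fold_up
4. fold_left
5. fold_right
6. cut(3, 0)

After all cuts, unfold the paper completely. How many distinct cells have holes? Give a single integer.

Op 1 fold_right: fold axis v@8; visible region now rows[0,8) x cols[8,16) = 8x8
Op 2 fold_left: fold axis v@12; visible region now rows[0,8) x cols[8,12) = 8x4
Op 3 fold_up: fold axis h@4; visible region now rows[0,4) x cols[8,12) = 4x4
Op 4 fold_left: fold axis v@10; visible region now rows[0,4) x cols[8,10) = 4x2
Op 5 fold_right: fold axis v@9; visible region now rows[0,4) x cols[9,10) = 4x1
Op 6 cut(3, 0): punch at orig (3,9); cuts so far [(3, 9)]; region rows[0,4) x cols[9,10) = 4x1
Unfold 1 (reflect across v@9): 2 holes -> [(3, 8), (3, 9)]
Unfold 2 (reflect across v@10): 4 holes -> [(3, 8), (3, 9), (3, 10), (3, 11)]
Unfold 3 (reflect across h@4): 8 holes -> [(3, 8), (3, 9), (3, 10), (3, 11), (4, 8), (4, 9), (4, 10), (4, 11)]
Unfold 4 (reflect across v@12): 16 holes -> [(3, 8), (3, 9), (3, 10), (3, 11), (3, 12), (3, 13), (3, 14), (3, 15), (4, 8), (4, 9), (4, 10), (4, 11), (4, 12), (4, 13), (4, 14), (4, 15)]
Unfold 5 (reflect across v@8): 32 holes -> [(3, 0), (3, 1), (3, 2), (3, 3), (3, 4), (3, 5), (3, 6), (3, 7), (3, 8), (3, 9), (3, 10), (3, 11), (3, 12), (3, 13), (3, 14), (3, 15), (4, 0), (4, 1), (4, 2), (4, 3), (4, 4), (4, 5), (4, 6), (4, 7), (4, 8), (4, 9), (4, 10), (4, 11), (4, 12), (4, 13), (4, 14), (4, 15)]

Answer: 32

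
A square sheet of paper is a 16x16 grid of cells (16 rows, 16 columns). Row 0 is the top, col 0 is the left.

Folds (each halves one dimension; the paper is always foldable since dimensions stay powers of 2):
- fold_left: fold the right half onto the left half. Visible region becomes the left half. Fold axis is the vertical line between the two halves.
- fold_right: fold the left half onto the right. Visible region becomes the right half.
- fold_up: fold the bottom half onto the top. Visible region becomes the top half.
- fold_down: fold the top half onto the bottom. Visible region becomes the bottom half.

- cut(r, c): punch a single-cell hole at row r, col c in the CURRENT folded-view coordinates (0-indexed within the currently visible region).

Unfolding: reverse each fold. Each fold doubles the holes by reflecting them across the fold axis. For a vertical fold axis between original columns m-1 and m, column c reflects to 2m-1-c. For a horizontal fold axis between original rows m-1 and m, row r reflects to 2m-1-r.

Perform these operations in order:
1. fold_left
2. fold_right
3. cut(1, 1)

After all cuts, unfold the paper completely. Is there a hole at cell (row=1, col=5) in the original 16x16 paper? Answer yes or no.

Answer: yes

Derivation:
Op 1 fold_left: fold axis v@8; visible region now rows[0,16) x cols[0,8) = 16x8
Op 2 fold_right: fold axis v@4; visible region now rows[0,16) x cols[4,8) = 16x4
Op 3 cut(1, 1): punch at orig (1,5); cuts so far [(1, 5)]; region rows[0,16) x cols[4,8) = 16x4
Unfold 1 (reflect across v@4): 2 holes -> [(1, 2), (1, 5)]
Unfold 2 (reflect across v@8): 4 holes -> [(1, 2), (1, 5), (1, 10), (1, 13)]
Holes: [(1, 2), (1, 5), (1, 10), (1, 13)]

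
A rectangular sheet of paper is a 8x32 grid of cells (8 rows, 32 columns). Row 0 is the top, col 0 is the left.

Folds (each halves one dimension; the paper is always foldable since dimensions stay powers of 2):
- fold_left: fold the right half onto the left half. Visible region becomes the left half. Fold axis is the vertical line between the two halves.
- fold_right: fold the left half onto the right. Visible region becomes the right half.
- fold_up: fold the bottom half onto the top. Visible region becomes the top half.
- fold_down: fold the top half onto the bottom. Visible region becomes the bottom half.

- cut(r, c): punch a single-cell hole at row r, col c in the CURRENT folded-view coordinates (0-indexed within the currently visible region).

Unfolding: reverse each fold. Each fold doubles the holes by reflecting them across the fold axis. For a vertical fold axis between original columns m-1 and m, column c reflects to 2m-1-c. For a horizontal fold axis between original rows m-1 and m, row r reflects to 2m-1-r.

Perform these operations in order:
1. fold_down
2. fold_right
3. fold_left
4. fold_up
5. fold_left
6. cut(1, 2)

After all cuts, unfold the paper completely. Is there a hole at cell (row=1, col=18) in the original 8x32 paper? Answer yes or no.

Answer: yes

Derivation:
Op 1 fold_down: fold axis h@4; visible region now rows[4,8) x cols[0,32) = 4x32
Op 2 fold_right: fold axis v@16; visible region now rows[4,8) x cols[16,32) = 4x16
Op 3 fold_left: fold axis v@24; visible region now rows[4,8) x cols[16,24) = 4x8
Op 4 fold_up: fold axis h@6; visible region now rows[4,6) x cols[16,24) = 2x8
Op 5 fold_left: fold axis v@20; visible region now rows[4,6) x cols[16,20) = 2x4
Op 6 cut(1, 2): punch at orig (5,18); cuts so far [(5, 18)]; region rows[4,6) x cols[16,20) = 2x4
Unfold 1 (reflect across v@20): 2 holes -> [(5, 18), (5, 21)]
Unfold 2 (reflect across h@6): 4 holes -> [(5, 18), (5, 21), (6, 18), (6, 21)]
Unfold 3 (reflect across v@24): 8 holes -> [(5, 18), (5, 21), (5, 26), (5, 29), (6, 18), (6, 21), (6, 26), (6, 29)]
Unfold 4 (reflect across v@16): 16 holes -> [(5, 2), (5, 5), (5, 10), (5, 13), (5, 18), (5, 21), (5, 26), (5, 29), (6, 2), (6, 5), (6, 10), (6, 13), (6, 18), (6, 21), (6, 26), (6, 29)]
Unfold 5 (reflect across h@4): 32 holes -> [(1, 2), (1, 5), (1, 10), (1, 13), (1, 18), (1, 21), (1, 26), (1, 29), (2, 2), (2, 5), (2, 10), (2, 13), (2, 18), (2, 21), (2, 26), (2, 29), (5, 2), (5, 5), (5, 10), (5, 13), (5, 18), (5, 21), (5, 26), (5, 29), (6, 2), (6, 5), (6, 10), (6, 13), (6, 18), (6, 21), (6, 26), (6, 29)]
Holes: [(1, 2), (1, 5), (1, 10), (1, 13), (1, 18), (1, 21), (1, 26), (1, 29), (2, 2), (2, 5), (2, 10), (2, 13), (2, 18), (2, 21), (2, 26), (2, 29), (5, 2), (5, 5), (5, 10), (5, 13), (5, 18), (5, 21), (5, 26), (5, 29), (6, 2), (6, 5), (6, 10), (6, 13), (6, 18), (6, 21), (6, 26), (6, 29)]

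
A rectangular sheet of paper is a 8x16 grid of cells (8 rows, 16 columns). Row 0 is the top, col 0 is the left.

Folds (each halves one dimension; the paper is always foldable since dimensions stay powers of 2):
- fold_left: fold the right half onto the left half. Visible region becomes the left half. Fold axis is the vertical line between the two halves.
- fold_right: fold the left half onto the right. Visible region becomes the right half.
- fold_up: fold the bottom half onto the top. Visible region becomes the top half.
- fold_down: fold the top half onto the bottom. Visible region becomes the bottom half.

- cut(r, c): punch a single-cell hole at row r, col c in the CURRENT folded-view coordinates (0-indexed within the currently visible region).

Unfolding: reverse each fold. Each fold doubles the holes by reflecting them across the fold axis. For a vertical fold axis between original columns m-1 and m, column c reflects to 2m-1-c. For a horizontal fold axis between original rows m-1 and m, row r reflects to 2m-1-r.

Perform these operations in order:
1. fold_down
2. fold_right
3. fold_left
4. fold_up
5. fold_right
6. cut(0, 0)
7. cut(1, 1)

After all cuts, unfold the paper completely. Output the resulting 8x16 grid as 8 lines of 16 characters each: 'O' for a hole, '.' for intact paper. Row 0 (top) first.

Op 1 fold_down: fold axis h@4; visible region now rows[4,8) x cols[0,16) = 4x16
Op 2 fold_right: fold axis v@8; visible region now rows[4,8) x cols[8,16) = 4x8
Op 3 fold_left: fold axis v@12; visible region now rows[4,8) x cols[8,12) = 4x4
Op 4 fold_up: fold axis h@6; visible region now rows[4,6) x cols[8,12) = 2x4
Op 5 fold_right: fold axis v@10; visible region now rows[4,6) x cols[10,12) = 2x2
Op 6 cut(0, 0): punch at orig (4,10); cuts so far [(4, 10)]; region rows[4,6) x cols[10,12) = 2x2
Op 7 cut(1, 1): punch at orig (5,11); cuts so far [(4, 10), (5, 11)]; region rows[4,6) x cols[10,12) = 2x2
Unfold 1 (reflect across v@10): 4 holes -> [(4, 9), (4, 10), (5, 8), (5, 11)]
Unfold 2 (reflect across h@6): 8 holes -> [(4, 9), (4, 10), (5, 8), (5, 11), (6, 8), (6, 11), (7, 9), (7, 10)]
Unfold 3 (reflect across v@12): 16 holes -> [(4, 9), (4, 10), (4, 13), (4, 14), (5, 8), (5, 11), (5, 12), (5, 15), (6, 8), (6, 11), (6, 12), (6, 15), (7, 9), (7, 10), (7, 13), (7, 14)]
Unfold 4 (reflect across v@8): 32 holes -> [(4, 1), (4, 2), (4, 5), (4, 6), (4, 9), (4, 10), (4, 13), (4, 14), (5, 0), (5, 3), (5, 4), (5, 7), (5, 8), (5, 11), (5, 12), (5, 15), (6, 0), (6, 3), (6, 4), (6, 7), (6, 8), (6, 11), (6, 12), (6, 15), (7, 1), (7, 2), (7, 5), (7, 6), (7, 9), (7, 10), (7, 13), (7, 14)]
Unfold 5 (reflect across h@4): 64 holes -> [(0, 1), (0, 2), (0, 5), (0, 6), (0, 9), (0, 10), (0, 13), (0, 14), (1, 0), (1, 3), (1, 4), (1, 7), (1, 8), (1, 11), (1, 12), (1, 15), (2, 0), (2, 3), (2, 4), (2, 7), (2, 8), (2, 11), (2, 12), (2, 15), (3, 1), (3, 2), (3, 5), (3, 6), (3, 9), (3, 10), (3, 13), (3, 14), (4, 1), (4, 2), (4, 5), (4, 6), (4, 9), (4, 10), (4, 13), (4, 14), (5, 0), (5, 3), (5, 4), (5, 7), (5, 8), (5, 11), (5, 12), (5, 15), (6, 0), (6, 3), (6, 4), (6, 7), (6, 8), (6, 11), (6, 12), (6, 15), (7, 1), (7, 2), (7, 5), (7, 6), (7, 9), (7, 10), (7, 13), (7, 14)]

Answer: .OO..OO..OO..OO.
O..OO..OO..OO..O
O..OO..OO..OO..O
.OO..OO..OO..OO.
.OO..OO..OO..OO.
O..OO..OO..OO..O
O..OO..OO..OO..O
.OO..OO..OO..OO.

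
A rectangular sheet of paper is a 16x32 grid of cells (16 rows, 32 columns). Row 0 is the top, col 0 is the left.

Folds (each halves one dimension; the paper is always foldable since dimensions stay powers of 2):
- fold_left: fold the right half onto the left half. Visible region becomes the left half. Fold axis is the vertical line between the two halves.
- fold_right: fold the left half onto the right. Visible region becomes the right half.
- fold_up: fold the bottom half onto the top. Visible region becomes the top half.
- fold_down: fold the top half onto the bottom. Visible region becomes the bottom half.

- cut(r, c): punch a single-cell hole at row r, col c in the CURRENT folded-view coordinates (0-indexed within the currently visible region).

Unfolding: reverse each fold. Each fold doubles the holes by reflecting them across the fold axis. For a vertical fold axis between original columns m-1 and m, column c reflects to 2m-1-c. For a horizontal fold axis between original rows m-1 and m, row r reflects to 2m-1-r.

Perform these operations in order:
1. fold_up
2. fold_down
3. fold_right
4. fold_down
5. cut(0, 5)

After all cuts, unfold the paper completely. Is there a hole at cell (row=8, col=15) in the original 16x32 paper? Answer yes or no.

Op 1 fold_up: fold axis h@8; visible region now rows[0,8) x cols[0,32) = 8x32
Op 2 fold_down: fold axis h@4; visible region now rows[4,8) x cols[0,32) = 4x32
Op 3 fold_right: fold axis v@16; visible region now rows[4,8) x cols[16,32) = 4x16
Op 4 fold_down: fold axis h@6; visible region now rows[6,8) x cols[16,32) = 2x16
Op 5 cut(0, 5): punch at orig (6,21); cuts so far [(6, 21)]; region rows[6,8) x cols[16,32) = 2x16
Unfold 1 (reflect across h@6): 2 holes -> [(5, 21), (6, 21)]
Unfold 2 (reflect across v@16): 4 holes -> [(5, 10), (5, 21), (6, 10), (6, 21)]
Unfold 3 (reflect across h@4): 8 holes -> [(1, 10), (1, 21), (2, 10), (2, 21), (5, 10), (5, 21), (6, 10), (6, 21)]
Unfold 4 (reflect across h@8): 16 holes -> [(1, 10), (1, 21), (2, 10), (2, 21), (5, 10), (5, 21), (6, 10), (6, 21), (9, 10), (9, 21), (10, 10), (10, 21), (13, 10), (13, 21), (14, 10), (14, 21)]
Holes: [(1, 10), (1, 21), (2, 10), (2, 21), (5, 10), (5, 21), (6, 10), (6, 21), (9, 10), (9, 21), (10, 10), (10, 21), (13, 10), (13, 21), (14, 10), (14, 21)]

Answer: no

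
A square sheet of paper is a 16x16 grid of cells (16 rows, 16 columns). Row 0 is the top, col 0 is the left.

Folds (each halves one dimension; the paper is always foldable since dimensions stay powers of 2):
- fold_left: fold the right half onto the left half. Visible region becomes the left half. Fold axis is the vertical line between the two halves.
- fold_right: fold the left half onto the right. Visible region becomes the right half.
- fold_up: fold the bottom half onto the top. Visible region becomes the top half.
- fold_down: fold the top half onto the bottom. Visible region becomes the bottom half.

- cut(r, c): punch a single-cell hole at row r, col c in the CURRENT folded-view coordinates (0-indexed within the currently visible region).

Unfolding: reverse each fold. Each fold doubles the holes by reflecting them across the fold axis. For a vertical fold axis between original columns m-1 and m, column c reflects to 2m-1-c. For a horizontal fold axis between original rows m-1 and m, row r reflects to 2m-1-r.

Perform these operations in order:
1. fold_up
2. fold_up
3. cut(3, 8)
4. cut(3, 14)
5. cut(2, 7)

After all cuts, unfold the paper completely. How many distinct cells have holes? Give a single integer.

Answer: 12

Derivation:
Op 1 fold_up: fold axis h@8; visible region now rows[0,8) x cols[0,16) = 8x16
Op 2 fold_up: fold axis h@4; visible region now rows[0,4) x cols[0,16) = 4x16
Op 3 cut(3, 8): punch at orig (3,8); cuts so far [(3, 8)]; region rows[0,4) x cols[0,16) = 4x16
Op 4 cut(3, 14): punch at orig (3,14); cuts so far [(3, 8), (3, 14)]; region rows[0,4) x cols[0,16) = 4x16
Op 5 cut(2, 7): punch at orig (2,7); cuts so far [(2, 7), (3, 8), (3, 14)]; region rows[0,4) x cols[0,16) = 4x16
Unfold 1 (reflect across h@4): 6 holes -> [(2, 7), (3, 8), (3, 14), (4, 8), (4, 14), (5, 7)]
Unfold 2 (reflect across h@8): 12 holes -> [(2, 7), (3, 8), (3, 14), (4, 8), (4, 14), (5, 7), (10, 7), (11, 8), (11, 14), (12, 8), (12, 14), (13, 7)]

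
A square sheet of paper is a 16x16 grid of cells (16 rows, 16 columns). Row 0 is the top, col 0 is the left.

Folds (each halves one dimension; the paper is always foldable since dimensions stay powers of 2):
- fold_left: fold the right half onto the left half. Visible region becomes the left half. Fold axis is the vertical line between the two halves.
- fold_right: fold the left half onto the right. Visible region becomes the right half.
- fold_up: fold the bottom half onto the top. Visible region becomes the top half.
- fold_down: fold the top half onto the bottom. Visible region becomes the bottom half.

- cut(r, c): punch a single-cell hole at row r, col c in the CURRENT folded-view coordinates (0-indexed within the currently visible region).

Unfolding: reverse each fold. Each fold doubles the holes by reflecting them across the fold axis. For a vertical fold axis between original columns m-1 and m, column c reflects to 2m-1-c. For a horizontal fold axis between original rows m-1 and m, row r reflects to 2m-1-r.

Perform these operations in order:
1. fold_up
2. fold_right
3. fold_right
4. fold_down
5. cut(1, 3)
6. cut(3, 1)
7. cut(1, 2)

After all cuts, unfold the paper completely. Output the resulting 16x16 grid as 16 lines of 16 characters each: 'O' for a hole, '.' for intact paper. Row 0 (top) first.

Op 1 fold_up: fold axis h@8; visible region now rows[0,8) x cols[0,16) = 8x16
Op 2 fold_right: fold axis v@8; visible region now rows[0,8) x cols[8,16) = 8x8
Op 3 fold_right: fold axis v@12; visible region now rows[0,8) x cols[12,16) = 8x4
Op 4 fold_down: fold axis h@4; visible region now rows[4,8) x cols[12,16) = 4x4
Op 5 cut(1, 3): punch at orig (5,15); cuts so far [(5, 15)]; region rows[4,8) x cols[12,16) = 4x4
Op 6 cut(3, 1): punch at orig (7,13); cuts so far [(5, 15), (7, 13)]; region rows[4,8) x cols[12,16) = 4x4
Op 7 cut(1, 2): punch at orig (5,14); cuts so far [(5, 14), (5, 15), (7, 13)]; region rows[4,8) x cols[12,16) = 4x4
Unfold 1 (reflect across h@4): 6 holes -> [(0, 13), (2, 14), (2, 15), (5, 14), (5, 15), (7, 13)]
Unfold 2 (reflect across v@12): 12 holes -> [(0, 10), (0, 13), (2, 8), (2, 9), (2, 14), (2, 15), (5, 8), (5, 9), (5, 14), (5, 15), (7, 10), (7, 13)]
Unfold 3 (reflect across v@8): 24 holes -> [(0, 2), (0, 5), (0, 10), (0, 13), (2, 0), (2, 1), (2, 6), (2, 7), (2, 8), (2, 9), (2, 14), (2, 15), (5, 0), (5, 1), (5, 6), (5, 7), (5, 8), (5, 9), (5, 14), (5, 15), (7, 2), (7, 5), (7, 10), (7, 13)]
Unfold 4 (reflect across h@8): 48 holes -> [(0, 2), (0, 5), (0, 10), (0, 13), (2, 0), (2, 1), (2, 6), (2, 7), (2, 8), (2, 9), (2, 14), (2, 15), (5, 0), (5, 1), (5, 6), (5, 7), (5, 8), (5, 9), (5, 14), (5, 15), (7, 2), (7, 5), (7, 10), (7, 13), (8, 2), (8, 5), (8, 10), (8, 13), (10, 0), (10, 1), (10, 6), (10, 7), (10, 8), (10, 9), (10, 14), (10, 15), (13, 0), (13, 1), (13, 6), (13, 7), (13, 8), (13, 9), (13, 14), (13, 15), (15, 2), (15, 5), (15, 10), (15, 13)]

Answer: ..O..O....O..O..
................
OO....OOOO....OO
................
................
OO....OOOO....OO
................
..O..O....O..O..
..O..O....O..O..
................
OO....OOOO....OO
................
................
OO....OOOO....OO
................
..O..O....O..O..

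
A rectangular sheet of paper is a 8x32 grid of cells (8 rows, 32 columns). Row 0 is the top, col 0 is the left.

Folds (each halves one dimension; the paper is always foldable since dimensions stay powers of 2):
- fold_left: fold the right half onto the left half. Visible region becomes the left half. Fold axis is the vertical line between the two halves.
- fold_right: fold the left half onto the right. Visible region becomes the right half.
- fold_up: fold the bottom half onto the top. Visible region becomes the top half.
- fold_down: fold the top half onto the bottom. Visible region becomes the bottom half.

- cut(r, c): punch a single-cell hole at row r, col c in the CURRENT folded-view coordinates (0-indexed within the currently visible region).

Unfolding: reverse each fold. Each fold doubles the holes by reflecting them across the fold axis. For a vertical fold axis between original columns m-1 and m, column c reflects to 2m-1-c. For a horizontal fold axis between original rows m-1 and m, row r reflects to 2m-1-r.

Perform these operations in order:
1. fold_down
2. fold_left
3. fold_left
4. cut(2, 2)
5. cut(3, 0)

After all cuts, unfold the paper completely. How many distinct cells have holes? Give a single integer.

Answer: 16

Derivation:
Op 1 fold_down: fold axis h@4; visible region now rows[4,8) x cols[0,32) = 4x32
Op 2 fold_left: fold axis v@16; visible region now rows[4,8) x cols[0,16) = 4x16
Op 3 fold_left: fold axis v@8; visible region now rows[4,8) x cols[0,8) = 4x8
Op 4 cut(2, 2): punch at orig (6,2); cuts so far [(6, 2)]; region rows[4,8) x cols[0,8) = 4x8
Op 5 cut(3, 0): punch at orig (7,0); cuts so far [(6, 2), (7, 0)]; region rows[4,8) x cols[0,8) = 4x8
Unfold 1 (reflect across v@8): 4 holes -> [(6, 2), (6, 13), (7, 0), (7, 15)]
Unfold 2 (reflect across v@16): 8 holes -> [(6, 2), (6, 13), (6, 18), (6, 29), (7, 0), (7, 15), (7, 16), (7, 31)]
Unfold 3 (reflect across h@4): 16 holes -> [(0, 0), (0, 15), (0, 16), (0, 31), (1, 2), (1, 13), (1, 18), (1, 29), (6, 2), (6, 13), (6, 18), (6, 29), (7, 0), (7, 15), (7, 16), (7, 31)]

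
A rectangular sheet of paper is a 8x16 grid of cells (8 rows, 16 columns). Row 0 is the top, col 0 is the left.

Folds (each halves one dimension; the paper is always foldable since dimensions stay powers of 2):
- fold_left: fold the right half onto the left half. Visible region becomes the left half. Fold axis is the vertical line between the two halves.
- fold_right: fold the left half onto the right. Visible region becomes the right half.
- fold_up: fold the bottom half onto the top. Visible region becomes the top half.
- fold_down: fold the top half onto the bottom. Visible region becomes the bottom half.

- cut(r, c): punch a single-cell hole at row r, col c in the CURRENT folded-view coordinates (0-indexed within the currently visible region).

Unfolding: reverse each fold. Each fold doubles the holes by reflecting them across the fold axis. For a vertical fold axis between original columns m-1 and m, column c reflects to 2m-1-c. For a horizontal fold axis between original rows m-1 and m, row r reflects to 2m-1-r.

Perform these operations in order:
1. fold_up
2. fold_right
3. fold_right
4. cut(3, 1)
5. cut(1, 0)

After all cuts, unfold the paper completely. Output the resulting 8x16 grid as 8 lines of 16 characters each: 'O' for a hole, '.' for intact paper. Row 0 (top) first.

Op 1 fold_up: fold axis h@4; visible region now rows[0,4) x cols[0,16) = 4x16
Op 2 fold_right: fold axis v@8; visible region now rows[0,4) x cols[8,16) = 4x8
Op 3 fold_right: fold axis v@12; visible region now rows[0,4) x cols[12,16) = 4x4
Op 4 cut(3, 1): punch at orig (3,13); cuts so far [(3, 13)]; region rows[0,4) x cols[12,16) = 4x4
Op 5 cut(1, 0): punch at orig (1,12); cuts so far [(1, 12), (3, 13)]; region rows[0,4) x cols[12,16) = 4x4
Unfold 1 (reflect across v@12): 4 holes -> [(1, 11), (1, 12), (3, 10), (3, 13)]
Unfold 2 (reflect across v@8): 8 holes -> [(1, 3), (1, 4), (1, 11), (1, 12), (3, 2), (3, 5), (3, 10), (3, 13)]
Unfold 3 (reflect across h@4): 16 holes -> [(1, 3), (1, 4), (1, 11), (1, 12), (3, 2), (3, 5), (3, 10), (3, 13), (4, 2), (4, 5), (4, 10), (4, 13), (6, 3), (6, 4), (6, 11), (6, 12)]

Answer: ................
...OO......OO...
................
..O..O....O..O..
..O..O....O..O..
................
...OO......OO...
................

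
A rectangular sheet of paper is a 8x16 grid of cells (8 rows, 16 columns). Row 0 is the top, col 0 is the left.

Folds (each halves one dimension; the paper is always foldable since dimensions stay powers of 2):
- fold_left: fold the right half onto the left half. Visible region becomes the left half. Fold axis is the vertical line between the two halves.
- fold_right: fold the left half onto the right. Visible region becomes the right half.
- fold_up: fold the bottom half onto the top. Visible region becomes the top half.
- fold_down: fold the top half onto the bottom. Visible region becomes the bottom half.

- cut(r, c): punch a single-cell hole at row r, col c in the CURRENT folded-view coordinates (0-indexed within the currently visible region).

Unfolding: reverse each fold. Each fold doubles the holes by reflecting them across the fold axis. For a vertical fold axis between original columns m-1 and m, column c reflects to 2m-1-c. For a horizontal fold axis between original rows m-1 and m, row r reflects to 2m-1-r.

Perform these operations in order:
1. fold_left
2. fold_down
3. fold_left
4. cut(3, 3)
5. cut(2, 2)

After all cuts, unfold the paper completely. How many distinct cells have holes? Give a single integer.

Answer: 16

Derivation:
Op 1 fold_left: fold axis v@8; visible region now rows[0,8) x cols[0,8) = 8x8
Op 2 fold_down: fold axis h@4; visible region now rows[4,8) x cols[0,8) = 4x8
Op 3 fold_left: fold axis v@4; visible region now rows[4,8) x cols[0,4) = 4x4
Op 4 cut(3, 3): punch at orig (7,3); cuts so far [(7, 3)]; region rows[4,8) x cols[0,4) = 4x4
Op 5 cut(2, 2): punch at orig (6,2); cuts so far [(6, 2), (7, 3)]; region rows[4,8) x cols[0,4) = 4x4
Unfold 1 (reflect across v@4): 4 holes -> [(6, 2), (6, 5), (7, 3), (7, 4)]
Unfold 2 (reflect across h@4): 8 holes -> [(0, 3), (0, 4), (1, 2), (1, 5), (6, 2), (6, 5), (7, 3), (7, 4)]
Unfold 3 (reflect across v@8): 16 holes -> [(0, 3), (0, 4), (0, 11), (0, 12), (1, 2), (1, 5), (1, 10), (1, 13), (6, 2), (6, 5), (6, 10), (6, 13), (7, 3), (7, 4), (7, 11), (7, 12)]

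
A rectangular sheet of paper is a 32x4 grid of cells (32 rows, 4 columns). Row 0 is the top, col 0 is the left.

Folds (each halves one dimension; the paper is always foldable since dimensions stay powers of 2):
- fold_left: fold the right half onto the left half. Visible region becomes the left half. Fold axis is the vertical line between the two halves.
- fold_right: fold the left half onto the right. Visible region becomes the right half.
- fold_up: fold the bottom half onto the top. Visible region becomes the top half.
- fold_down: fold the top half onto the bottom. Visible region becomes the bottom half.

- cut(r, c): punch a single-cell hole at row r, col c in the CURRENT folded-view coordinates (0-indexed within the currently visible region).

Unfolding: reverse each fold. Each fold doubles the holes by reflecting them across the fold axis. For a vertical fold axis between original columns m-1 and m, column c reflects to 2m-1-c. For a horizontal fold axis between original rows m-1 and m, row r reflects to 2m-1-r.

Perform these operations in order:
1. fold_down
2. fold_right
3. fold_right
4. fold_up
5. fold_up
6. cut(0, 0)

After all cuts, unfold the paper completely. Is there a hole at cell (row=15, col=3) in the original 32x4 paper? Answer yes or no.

Op 1 fold_down: fold axis h@16; visible region now rows[16,32) x cols[0,4) = 16x4
Op 2 fold_right: fold axis v@2; visible region now rows[16,32) x cols[2,4) = 16x2
Op 3 fold_right: fold axis v@3; visible region now rows[16,32) x cols[3,4) = 16x1
Op 4 fold_up: fold axis h@24; visible region now rows[16,24) x cols[3,4) = 8x1
Op 5 fold_up: fold axis h@20; visible region now rows[16,20) x cols[3,4) = 4x1
Op 6 cut(0, 0): punch at orig (16,3); cuts so far [(16, 3)]; region rows[16,20) x cols[3,4) = 4x1
Unfold 1 (reflect across h@20): 2 holes -> [(16, 3), (23, 3)]
Unfold 2 (reflect across h@24): 4 holes -> [(16, 3), (23, 3), (24, 3), (31, 3)]
Unfold 3 (reflect across v@3): 8 holes -> [(16, 2), (16, 3), (23, 2), (23, 3), (24, 2), (24, 3), (31, 2), (31, 3)]
Unfold 4 (reflect across v@2): 16 holes -> [(16, 0), (16, 1), (16, 2), (16, 3), (23, 0), (23, 1), (23, 2), (23, 3), (24, 0), (24, 1), (24, 2), (24, 3), (31, 0), (31, 1), (31, 2), (31, 3)]
Unfold 5 (reflect across h@16): 32 holes -> [(0, 0), (0, 1), (0, 2), (0, 3), (7, 0), (7, 1), (7, 2), (7, 3), (8, 0), (8, 1), (8, 2), (8, 3), (15, 0), (15, 1), (15, 2), (15, 3), (16, 0), (16, 1), (16, 2), (16, 3), (23, 0), (23, 1), (23, 2), (23, 3), (24, 0), (24, 1), (24, 2), (24, 3), (31, 0), (31, 1), (31, 2), (31, 3)]
Holes: [(0, 0), (0, 1), (0, 2), (0, 3), (7, 0), (7, 1), (7, 2), (7, 3), (8, 0), (8, 1), (8, 2), (8, 3), (15, 0), (15, 1), (15, 2), (15, 3), (16, 0), (16, 1), (16, 2), (16, 3), (23, 0), (23, 1), (23, 2), (23, 3), (24, 0), (24, 1), (24, 2), (24, 3), (31, 0), (31, 1), (31, 2), (31, 3)]

Answer: yes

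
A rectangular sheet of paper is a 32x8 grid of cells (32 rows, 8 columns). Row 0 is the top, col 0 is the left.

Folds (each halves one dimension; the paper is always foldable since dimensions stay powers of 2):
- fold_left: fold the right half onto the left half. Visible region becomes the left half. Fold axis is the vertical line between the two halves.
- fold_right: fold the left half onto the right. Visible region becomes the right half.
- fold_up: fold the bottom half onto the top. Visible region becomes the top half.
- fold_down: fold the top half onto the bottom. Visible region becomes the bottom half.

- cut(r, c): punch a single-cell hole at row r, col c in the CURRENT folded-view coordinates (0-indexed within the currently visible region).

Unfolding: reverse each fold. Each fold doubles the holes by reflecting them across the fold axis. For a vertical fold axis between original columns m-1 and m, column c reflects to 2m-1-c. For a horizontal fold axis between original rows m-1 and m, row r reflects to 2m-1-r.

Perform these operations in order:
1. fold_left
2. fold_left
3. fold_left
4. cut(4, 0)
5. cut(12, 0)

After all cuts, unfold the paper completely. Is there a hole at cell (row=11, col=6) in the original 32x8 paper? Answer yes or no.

Answer: no

Derivation:
Op 1 fold_left: fold axis v@4; visible region now rows[0,32) x cols[0,4) = 32x4
Op 2 fold_left: fold axis v@2; visible region now rows[0,32) x cols[0,2) = 32x2
Op 3 fold_left: fold axis v@1; visible region now rows[0,32) x cols[0,1) = 32x1
Op 4 cut(4, 0): punch at orig (4,0); cuts so far [(4, 0)]; region rows[0,32) x cols[0,1) = 32x1
Op 5 cut(12, 0): punch at orig (12,0); cuts so far [(4, 0), (12, 0)]; region rows[0,32) x cols[0,1) = 32x1
Unfold 1 (reflect across v@1): 4 holes -> [(4, 0), (4, 1), (12, 0), (12, 1)]
Unfold 2 (reflect across v@2): 8 holes -> [(4, 0), (4, 1), (4, 2), (4, 3), (12, 0), (12, 1), (12, 2), (12, 3)]
Unfold 3 (reflect across v@4): 16 holes -> [(4, 0), (4, 1), (4, 2), (4, 3), (4, 4), (4, 5), (4, 6), (4, 7), (12, 0), (12, 1), (12, 2), (12, 3), (12, 4), (12, 5), (12, 6), (12, 7)]
Holes: [(4, 0), (4, 1), (4, 2), (4, 3), (4, 4), (4, 5), (4, 6), (4, 7), (12, 0), (12, 1), (12, 2), (12, 3), (12, 4), (12, 5), (12, 6), (12, 7)]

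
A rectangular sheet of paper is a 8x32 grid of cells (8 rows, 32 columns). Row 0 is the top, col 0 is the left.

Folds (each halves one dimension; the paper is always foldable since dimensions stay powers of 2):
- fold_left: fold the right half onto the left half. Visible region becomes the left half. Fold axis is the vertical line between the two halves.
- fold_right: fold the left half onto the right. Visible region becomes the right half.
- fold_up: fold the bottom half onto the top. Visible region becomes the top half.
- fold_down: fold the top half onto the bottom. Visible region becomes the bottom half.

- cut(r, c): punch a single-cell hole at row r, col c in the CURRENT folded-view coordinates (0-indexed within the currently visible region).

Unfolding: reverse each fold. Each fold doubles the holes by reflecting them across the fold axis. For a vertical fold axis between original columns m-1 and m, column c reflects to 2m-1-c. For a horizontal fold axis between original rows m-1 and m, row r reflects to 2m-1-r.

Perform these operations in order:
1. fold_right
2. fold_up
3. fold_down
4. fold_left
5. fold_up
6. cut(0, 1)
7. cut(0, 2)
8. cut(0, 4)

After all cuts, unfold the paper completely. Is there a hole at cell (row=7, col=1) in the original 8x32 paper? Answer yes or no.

Op 1 fold_right: fold axis v@16; visible region now rows[0,8) x cols[16,32) = 8x16
Op 2 fold_up: fold axis h@4; visible region now rows[0,4) x cols[16,32) = 4x16
Op 3 fold_down: fold axis h@2; visible region now rows[2,4) x cols[16,32) = 2x16
Op 4 fold_left: fold axis v@24; visible region now rows[2,4) x cols[16,24) = 2x8
Op 5 fold_up: fold axis h@3; visible region now rows[2,3) x cols[16,24) = 1x8
Op 6 cut(0, 1): punch at orig (2,17); cuts so far [(2, 17)]; region rows[2,3) x cols[16,24) = 1x8
Op 7 cut(0, 2): punch at orig (2,18); cuts so far [(2, 17), (2, 18)]; region rows[2,3) x cols[16,24) = 1x8
Op 8 cut(0, 4): punch at orig (2,20); cuts so far [(2, 17), (2, 18), (2, 20)]; region rows[2,3) x cols[16,24) = 1x8
Unfold 1 (reflect across h@3): 6 holes -> [(2, 17), (2, 18), (2, 20), (3, 17), (3, 18), (3, 20)]
Unfold 2 (reflect across v@24): 12 holes -> [(2, 17), (2, 18), (2, 20), (2, 27), (2, 29), (2, 30), (3, 17), (3, 18), (3, 20), (3, 27), (3, 29), (3, 30)]
Unfold 3 (reflect across h@2): 24 holes -> [(0, 17), (0, 18), (0, 20), (0, 27), (0, 29), (0, 30), (1, 17), (1, 18), (1, 20), (1, 27), (1, 29), (1, 30), (2, 17), (2, 18), (2, 20), (2, 27), (2, 29), (2, 30), (3, 17), (3, 18), (3, 20), (3, 27), (3, 29), (3, 30)]
Unfold 4 (reflect across h@4): 48 holes -> [(0, 17), (0, 18), (0, 20), (0, 27), (0, 29), (0, 30), (1, 17), (1, 18), (1, 20), (1, 27), (1, 29), (1, 30), (2, 17), (2, 18), (2, 20), (2, 27), (2, 29), (2, 30), (3, 17), (3, 18), (3, 20), (3, 27), (3, 29), (3, 30), (4, 17), (4, 18), (4, 20), (4, 27), (4, 29), (4, 30), (5, 17), (5, 18), (5, 20), (5, 27), (5, 29), (5, 30), (6, 17), (6, 18), (6, 20), (6, 27), (6, 29), (6, 30), (7, 17), (7, 18), (7, 20), (7, 27), (7, 29), (7, 30)]
Unfold 5 (reflect across v@16): 96 holes -> [(0, 1), (0, 2), (0, 4), (0, 11), (0, 13), (0, 14), (0, 17), (0, 18), (0, 20), (0, 27), (0, 29), (0, 30), (1, 1), (1, 2), (1, 4), (1, 11), (1, 13), (1, 14), (1, 17), (1, 18), (1, 20), (1, 27), (1, 29), (1, 30), (2, 1), (2, 2), (2, 4), (2, 11), (2, 13), (2, 14), (2, 17), (2, 18), (2, 20), (2, 27), (2, 29), (2, 30), (3, 1), (3, 2), (3, 4), (3, 11), (3, 13), (3, 14), (3, 17), (3, 18), (3, 20), (3, 27), (3, 29), (3, 30), (4, 1), (4, 2), (4, 4), (4, 11), (4, 13), (4, 14), (4, 17), (4, 18), (4, 20), (4, 27), (4, 29), (4, 30), (5, 1), (5, 2), (5, 4), (5, 11), (5, 13), (5, 14), (5, 17), (5, 18), (5, 20), (5, 27), (5, 29), (5, 30), (6, 1), (6, 2), (6, 4), (6, 11), (6, 13), (6, 14), (6, 17), (6, 18), (6, 20), (6, 27), (6, 29), (6, 30), (7, 1), (7, 2), (7, 4), (7, 11), (7, 13), (7, 14), (7, 17), (7, 18), (7, 20), (7, 27), (7, 29), (7, 30)]
Holes: [(0, 1), (0, 2), (0, 4), (0, 11), (0, 13), (0, 14), (0, 17), (0, 18), (0, 20), (0, 27), (0, 29), (0, 30), (1, 1), (1, 2), (1, 4), (1, 11), (1, 13), (1, 14), (1, 17), (1, 18), (1, 20), (1, 27), (1, 29), (1, 30), (2, 1), (2, 2), (2, 4), (2, 11), (2, 13), (2, 14), (2, 17), (2, 18), (2, 20), (2, 27), (2, 29), (2, 30), (3, 1), (3, 2), (3, 4), (3, 11), (3, 13), (3, 14), (3, 17), (3, 18), (3, 20), (3, 27), (3, 29), (3, 30), (4, 1), (4, 2), (4, 4), (4, 11), (4, 13), (4, 14), (4, 17), (4, 18), (4, 20), (4, 27), (4, 29), (4, 30), (5, 1), (5, 2), (5, 4), (5, 11), (5, 13), (5, 14), (5, 17), (5, 18), (5, 20), (5, 27), (5, 29), (5, 30), (6, 1), (6, 2), (6, 4), (6, 11), (6, 13), (6, 14), (6, 17), (6, 18), (6, 20), (6, 27), (6, 29), (6, 30), (7, 1), (7, 2), (7, 4), (7, 11), (7, 13), (7, 14), (7, 17), (7, 18), (7, 20), (7, 27), (7, 29), (7, 30)]

Answer: yes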